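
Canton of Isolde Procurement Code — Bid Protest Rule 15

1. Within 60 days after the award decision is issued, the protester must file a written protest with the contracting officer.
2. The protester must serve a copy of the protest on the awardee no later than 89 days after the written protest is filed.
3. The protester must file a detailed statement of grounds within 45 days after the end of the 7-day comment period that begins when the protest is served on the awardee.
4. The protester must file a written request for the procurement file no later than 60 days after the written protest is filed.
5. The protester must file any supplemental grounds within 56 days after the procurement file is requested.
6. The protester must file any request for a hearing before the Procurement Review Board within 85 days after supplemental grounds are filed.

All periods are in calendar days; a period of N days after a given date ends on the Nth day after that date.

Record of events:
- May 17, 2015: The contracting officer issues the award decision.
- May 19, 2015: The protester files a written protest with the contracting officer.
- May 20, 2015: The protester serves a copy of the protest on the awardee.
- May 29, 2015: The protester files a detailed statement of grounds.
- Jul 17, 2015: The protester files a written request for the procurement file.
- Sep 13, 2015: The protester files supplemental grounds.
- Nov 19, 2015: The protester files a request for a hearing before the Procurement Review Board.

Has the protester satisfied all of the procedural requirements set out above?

Step 1 — counting 60 days from May 17, 2015 (when the award decision is issued) gives a deadline of Jul 16, 2015; done May 19, 2015 — timely.
Step 2 — counting 89 days from May 19, 2015 (when the written protest is filed) gives a deadline of Aug 16, 2015; done May 20, 2015 — timely.
Step 3 — counting 45 days from May 27, 2015 (end of the 7-day comment period, which began when the protest is served on the awardee on May 20, 2015) gives a deadline of Jul 11, 2015; completed May 29, 2015, before the deadline.
Step 4 — counting 60 days from May 19, 2015 (when the written protest is filed) gives a deadline of Jul 18, 2015; completed Jul 17, 2015, before the deadline.
Step 5 — counting 56 days from Jul 17, 2015 (when the procurement file is requested) gives a deadline of Sep 11, 2015; Sep 13, 2015 misses that deadline by 2 days.

No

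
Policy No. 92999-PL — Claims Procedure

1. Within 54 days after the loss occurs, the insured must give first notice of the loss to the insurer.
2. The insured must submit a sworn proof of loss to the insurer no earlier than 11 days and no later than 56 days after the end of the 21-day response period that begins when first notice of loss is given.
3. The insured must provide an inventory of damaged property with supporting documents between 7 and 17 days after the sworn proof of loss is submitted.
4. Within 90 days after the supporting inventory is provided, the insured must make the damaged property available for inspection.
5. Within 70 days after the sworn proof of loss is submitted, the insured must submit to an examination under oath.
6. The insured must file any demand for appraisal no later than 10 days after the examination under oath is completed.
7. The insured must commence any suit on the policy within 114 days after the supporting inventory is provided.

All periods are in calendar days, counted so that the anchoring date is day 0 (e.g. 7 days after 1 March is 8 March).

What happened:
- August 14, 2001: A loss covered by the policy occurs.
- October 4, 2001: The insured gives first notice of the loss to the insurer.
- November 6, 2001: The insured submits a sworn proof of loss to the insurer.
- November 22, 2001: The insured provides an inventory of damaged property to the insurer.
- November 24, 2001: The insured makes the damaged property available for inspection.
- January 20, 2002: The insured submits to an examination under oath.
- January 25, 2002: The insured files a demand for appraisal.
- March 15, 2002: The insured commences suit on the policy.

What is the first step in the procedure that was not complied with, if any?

Step 5

Step 1 — counting 54 days from August 14, 2001 (when the loss occurs) gives a deadline of October 7, 2001; done October 4, 2001 — timely.
Step 2 — 11 and 56 days from October 25, 2001 (end of the 21-day response period, which began when first notice of loss is given on October 4, 2001) are November 5, 2001 and December 20, 2001 respectively; done November 6, 2001, which is between those dates.
Step 3 — 7 and 17 days from November 6, 2001 (when the sworn proof of loss is submitted) are November 13, 2001 and November 23, 2001 respectively; November 22, 2001 falls inside that range.
Step 4 — counting 90 days from November 22, 2001 (when the supporting inventory is provided) gives a deadline of February 20, 2002; November 24, 2001 is within that limit.
Step 5 — counting 70 days from November 6, 2001 (when the sworn proof of loss is submitted) gives a deadline of January 15, 2002; done January 20, 2002 — 5 days late.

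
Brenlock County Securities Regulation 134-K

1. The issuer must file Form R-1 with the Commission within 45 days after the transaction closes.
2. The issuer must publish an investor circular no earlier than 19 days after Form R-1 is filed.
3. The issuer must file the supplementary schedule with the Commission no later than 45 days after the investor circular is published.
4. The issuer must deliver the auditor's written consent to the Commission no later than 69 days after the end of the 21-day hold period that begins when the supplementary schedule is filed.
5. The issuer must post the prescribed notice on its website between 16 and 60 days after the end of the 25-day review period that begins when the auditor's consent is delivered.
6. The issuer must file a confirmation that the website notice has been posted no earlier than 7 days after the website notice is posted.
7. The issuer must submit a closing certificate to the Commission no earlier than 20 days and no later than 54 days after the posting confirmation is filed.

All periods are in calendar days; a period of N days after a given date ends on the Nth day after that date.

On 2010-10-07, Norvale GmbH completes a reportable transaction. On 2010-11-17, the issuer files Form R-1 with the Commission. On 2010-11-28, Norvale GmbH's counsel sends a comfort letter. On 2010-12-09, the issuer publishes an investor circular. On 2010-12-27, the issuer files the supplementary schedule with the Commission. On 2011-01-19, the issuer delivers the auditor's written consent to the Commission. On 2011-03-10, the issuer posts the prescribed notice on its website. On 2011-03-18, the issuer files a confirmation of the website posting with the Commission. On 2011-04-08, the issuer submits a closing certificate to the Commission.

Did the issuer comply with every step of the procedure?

(1) due by 2010-10-07 + 45 days = 2010-11-21; 2010-11-17 is within that limit.
(2) permitted from 2010-11-17 + 19 days = 2010-12-06 onward; done 2010-12-09, after the minimum wait.
(3) due by 2010-12-09 + 45 days = 2011-01-23; done 2010-12-27 — timely.
(4) due by 2011-01-17 + 69 days = 2011-03-27; completed 2011-01-19, before the deadline.
(5) the permitted window runs from 2011-02-13 + 16 = 2011-03-01 to 2011-02-13 + 60 = 2011-04-14; 2011-03-10 falls inside that range.
(6) permitted from 2011-03-10 + 7 days = 2011-03-17 onward; done 2011-03-18 — permitted.
(7) the permitted window runs from 2011-03-18 + 20 = 2011-04-07 to 2011-03-18 + 54 = 2011-05-11; 2011-04-08 falls inside that range.

Yes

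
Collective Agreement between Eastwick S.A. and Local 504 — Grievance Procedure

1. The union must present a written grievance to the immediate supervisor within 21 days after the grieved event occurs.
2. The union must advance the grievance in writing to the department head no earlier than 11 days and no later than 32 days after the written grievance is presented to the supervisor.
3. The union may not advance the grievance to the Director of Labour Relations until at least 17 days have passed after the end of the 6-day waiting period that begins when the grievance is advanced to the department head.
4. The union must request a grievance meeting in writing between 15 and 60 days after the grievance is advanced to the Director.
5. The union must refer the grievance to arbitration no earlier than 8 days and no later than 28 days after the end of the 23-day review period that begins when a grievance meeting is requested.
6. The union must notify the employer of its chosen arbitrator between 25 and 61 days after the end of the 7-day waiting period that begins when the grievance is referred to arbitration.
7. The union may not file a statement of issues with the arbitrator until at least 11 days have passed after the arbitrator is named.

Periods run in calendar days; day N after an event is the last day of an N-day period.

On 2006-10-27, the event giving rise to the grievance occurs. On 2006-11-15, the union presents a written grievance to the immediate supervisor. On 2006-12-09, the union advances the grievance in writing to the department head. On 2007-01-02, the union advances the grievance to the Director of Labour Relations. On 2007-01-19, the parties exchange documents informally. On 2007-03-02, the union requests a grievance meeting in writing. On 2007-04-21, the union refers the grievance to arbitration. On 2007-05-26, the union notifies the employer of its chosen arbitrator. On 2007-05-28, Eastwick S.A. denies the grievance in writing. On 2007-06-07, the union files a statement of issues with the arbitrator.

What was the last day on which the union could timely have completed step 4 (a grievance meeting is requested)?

Step 4 runs from 2007-01-02, when the grievance is advanced to the Director. The window is 15–60 days after 2007-01-02; it closes on 2007-03-03.

2007-03-03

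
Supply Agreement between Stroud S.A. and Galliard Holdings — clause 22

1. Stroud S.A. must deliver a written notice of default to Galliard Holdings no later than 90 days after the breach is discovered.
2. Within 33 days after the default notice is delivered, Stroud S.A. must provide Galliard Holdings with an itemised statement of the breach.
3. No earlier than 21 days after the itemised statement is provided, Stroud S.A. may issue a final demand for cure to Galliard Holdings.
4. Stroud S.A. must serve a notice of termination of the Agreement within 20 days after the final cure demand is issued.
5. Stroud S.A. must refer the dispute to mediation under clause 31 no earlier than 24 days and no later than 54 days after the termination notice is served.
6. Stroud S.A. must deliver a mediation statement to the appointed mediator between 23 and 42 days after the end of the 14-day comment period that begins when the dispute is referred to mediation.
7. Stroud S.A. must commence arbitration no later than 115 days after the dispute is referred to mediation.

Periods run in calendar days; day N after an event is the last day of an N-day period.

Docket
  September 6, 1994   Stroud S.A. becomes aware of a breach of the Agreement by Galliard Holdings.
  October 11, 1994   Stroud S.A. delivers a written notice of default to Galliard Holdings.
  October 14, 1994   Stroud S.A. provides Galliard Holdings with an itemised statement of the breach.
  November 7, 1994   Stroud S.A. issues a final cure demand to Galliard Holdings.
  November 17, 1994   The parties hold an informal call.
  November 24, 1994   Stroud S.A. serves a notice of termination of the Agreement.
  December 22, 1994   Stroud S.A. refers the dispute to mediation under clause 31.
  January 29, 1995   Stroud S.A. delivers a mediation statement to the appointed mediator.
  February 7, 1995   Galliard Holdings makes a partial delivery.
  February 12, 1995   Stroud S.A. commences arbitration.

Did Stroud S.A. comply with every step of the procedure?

Step 1 — counting 90 days from September 6, 1994 (when the breach is discovered) gives a deadline of December 5, 1994; October 11, 1994 is within that limit.
Step 2 — counting 33 days from October 11, 1994 (when the default notice is delivered) gives a deadline of November 13, 1994; completed October 14, 1994, before the deadline.
Step 3 — must wait 21 days from October 14, 1994 (when the itemised statement is provided), so not before November 4, 1994; November 7, 1994 is on or after that date.
Step 4 — counting 20 days from November 7, 1994 (when the final cure demand is issued) gives a deadline of November 27, 1994; completed November 24, 1994, before the deadline.
Step 5 — 24 and 54 days from November 24, 1994 (when the termination notice is served) are December 18, 1994 and January 17, 1995 respectively; December 22, 1994 falls inside that range.
Step 6 — 23 and 42 days from January 5, 1995 (end of the 14-day comment period, which began when the dispute is referred to mediation on December 22, 1994) are January 28, 1995 and February 16, 1995 respectively; done January 29, 1995, which is between those dates.
Step 7 — counting 115 days from December 22, 1994 (when the dispute is referred to mediation) gives a deadline of April 16, 1995; February 12, 1995 is within that limit.

Yes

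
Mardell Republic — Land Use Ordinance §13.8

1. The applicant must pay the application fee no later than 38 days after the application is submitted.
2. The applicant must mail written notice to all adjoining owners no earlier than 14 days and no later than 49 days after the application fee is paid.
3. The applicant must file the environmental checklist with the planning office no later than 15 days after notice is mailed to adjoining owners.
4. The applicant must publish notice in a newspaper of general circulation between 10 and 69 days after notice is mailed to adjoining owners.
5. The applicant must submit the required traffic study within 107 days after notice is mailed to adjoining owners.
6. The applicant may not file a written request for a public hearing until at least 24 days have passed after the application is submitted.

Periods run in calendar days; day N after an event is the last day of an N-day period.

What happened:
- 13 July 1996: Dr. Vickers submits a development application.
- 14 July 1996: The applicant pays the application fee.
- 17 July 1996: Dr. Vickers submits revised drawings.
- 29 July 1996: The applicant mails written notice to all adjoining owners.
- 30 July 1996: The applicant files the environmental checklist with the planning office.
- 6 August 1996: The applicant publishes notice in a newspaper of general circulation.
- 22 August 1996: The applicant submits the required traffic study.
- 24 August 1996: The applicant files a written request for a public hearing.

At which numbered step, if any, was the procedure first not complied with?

Step 1: 38 days after 13 July 1996 (when the application is submitted) is 20 August 1996; done 14 July 1996 — timely.
Step 2: the window is 14–49 days after 14 July 1996 (when the application fee is paid), so 28 July 1996 through 1 September 1996; done 29 July 1996, which is between those dates.
Step 3: 15 days after 29 July 1996 (when notice is mailed to adjoining owners) is 13 August 1996; 30 July 1996 is within that limit.
Step 4: the window is 10–69 days after 29 July 1996 (when notice is mailed to adjoining owners), so 8 August 1996 through 6 October 1996; done 6 August 1996 — 2 days before the window opened.

Step 4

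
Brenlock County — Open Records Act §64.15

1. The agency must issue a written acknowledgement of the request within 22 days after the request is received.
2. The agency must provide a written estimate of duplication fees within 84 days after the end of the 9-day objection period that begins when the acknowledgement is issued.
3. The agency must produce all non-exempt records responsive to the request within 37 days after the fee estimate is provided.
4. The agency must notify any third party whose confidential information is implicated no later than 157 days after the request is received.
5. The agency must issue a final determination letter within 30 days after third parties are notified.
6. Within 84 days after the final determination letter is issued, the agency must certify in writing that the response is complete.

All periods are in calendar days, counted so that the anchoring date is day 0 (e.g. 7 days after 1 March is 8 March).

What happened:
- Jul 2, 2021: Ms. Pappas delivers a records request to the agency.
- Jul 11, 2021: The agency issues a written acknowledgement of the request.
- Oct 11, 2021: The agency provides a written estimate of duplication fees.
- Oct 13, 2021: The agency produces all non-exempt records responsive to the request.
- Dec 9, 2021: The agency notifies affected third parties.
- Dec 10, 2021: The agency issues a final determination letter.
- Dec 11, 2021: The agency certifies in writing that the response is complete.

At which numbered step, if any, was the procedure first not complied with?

Step 1: 22 days after Jul 2, 2021 (when the request is received) is Jul 24, 2021; done Jul 11, 2021 — timely.
Step 2: 84 days after Jul 20, 2021 (end of the 9-day objection period, which began when the acknowledgement is issued on Jul 11, 2021) is Oct 12, 2021; completed Oct 11, 2021, before the deadline.
Step 3: 37 days after Oct 11, 2021 (when the fee estimate is provided) is Nov 17, 2021; done Oct 13, 2021 — timely.
Step 4: 157 days after Jul 2, 2021 (when the request is received) is Dec 6, 2021; not done until Dec 9, 2021, 3 days after the deadline.

Step 4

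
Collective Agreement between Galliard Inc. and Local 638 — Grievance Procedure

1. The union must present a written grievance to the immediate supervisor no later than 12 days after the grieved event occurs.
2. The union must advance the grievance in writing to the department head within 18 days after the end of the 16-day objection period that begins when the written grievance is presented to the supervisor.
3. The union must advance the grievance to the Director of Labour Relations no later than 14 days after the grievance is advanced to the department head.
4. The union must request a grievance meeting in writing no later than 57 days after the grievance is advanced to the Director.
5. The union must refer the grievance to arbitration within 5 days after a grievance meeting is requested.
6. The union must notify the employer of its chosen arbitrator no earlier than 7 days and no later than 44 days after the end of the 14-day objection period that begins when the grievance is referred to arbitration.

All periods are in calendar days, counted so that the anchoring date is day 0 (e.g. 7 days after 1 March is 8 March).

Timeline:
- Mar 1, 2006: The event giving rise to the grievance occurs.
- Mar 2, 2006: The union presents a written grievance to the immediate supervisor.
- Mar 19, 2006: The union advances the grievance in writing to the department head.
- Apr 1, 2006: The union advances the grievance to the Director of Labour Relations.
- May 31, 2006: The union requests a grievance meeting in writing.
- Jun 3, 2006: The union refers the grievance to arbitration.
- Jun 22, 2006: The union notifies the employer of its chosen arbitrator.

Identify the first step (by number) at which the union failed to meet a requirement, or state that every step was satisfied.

Step 4

Step 1: 12 days after Mar 1, 2006 (when the grieved event occurs) is Mar 13, 2006; Mar 2, 2006 is within that limit.
Step 2: 18 days after Mar 18, 2006 (end of the 16-day objection period, which began when the written grievance is presented to the supervisor on Mar 2, 2006) is Apr 5, 2006; done Mar 19, 2006 — timely.
Step 3: 14 days after Mar 19, 2006 (when the grievance is advanced to the department head) is Apr 2, 2006; Apr 1, 2006 is within that limit.
Step 4: 57 days after Apr 1, 2006 (when the grievance is advanced to the Director) is May 28, 2006; done May 31, 2006 — 3 days late.
That is the first point of non-compliance.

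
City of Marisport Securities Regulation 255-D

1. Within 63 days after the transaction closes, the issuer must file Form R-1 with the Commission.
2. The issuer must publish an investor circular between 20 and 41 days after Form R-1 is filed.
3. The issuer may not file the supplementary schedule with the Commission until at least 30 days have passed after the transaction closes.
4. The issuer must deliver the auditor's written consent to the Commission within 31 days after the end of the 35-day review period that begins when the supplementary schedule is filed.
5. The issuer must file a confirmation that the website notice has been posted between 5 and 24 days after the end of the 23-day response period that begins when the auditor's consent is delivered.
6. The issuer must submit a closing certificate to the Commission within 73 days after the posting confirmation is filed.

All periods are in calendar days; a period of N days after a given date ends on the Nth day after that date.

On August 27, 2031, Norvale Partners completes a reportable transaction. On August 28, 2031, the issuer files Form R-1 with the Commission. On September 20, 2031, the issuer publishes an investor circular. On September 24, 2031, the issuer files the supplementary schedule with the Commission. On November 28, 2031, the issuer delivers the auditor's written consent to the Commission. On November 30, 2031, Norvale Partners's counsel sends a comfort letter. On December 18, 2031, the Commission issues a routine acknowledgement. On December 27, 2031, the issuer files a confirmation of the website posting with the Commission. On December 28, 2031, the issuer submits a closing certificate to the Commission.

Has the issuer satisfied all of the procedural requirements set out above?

Step 1: 63 days after August 27, 2031 (when the transaction closes) is October 29, 2031; done August 28, 2031 — timely.
Step 2: the window is 20–41 days after August 28, 2031 (when Form R-1 is filed), so September 17, 2031 through October 8, 2031; September 20, 2031 falls inside that range.
Step 3: the earliest permitted date is 30 days after August 27, 2031 (when the transaction closes), i.e. September 26, 2031; acted on September 24, 2031, 2 days prematurely.

No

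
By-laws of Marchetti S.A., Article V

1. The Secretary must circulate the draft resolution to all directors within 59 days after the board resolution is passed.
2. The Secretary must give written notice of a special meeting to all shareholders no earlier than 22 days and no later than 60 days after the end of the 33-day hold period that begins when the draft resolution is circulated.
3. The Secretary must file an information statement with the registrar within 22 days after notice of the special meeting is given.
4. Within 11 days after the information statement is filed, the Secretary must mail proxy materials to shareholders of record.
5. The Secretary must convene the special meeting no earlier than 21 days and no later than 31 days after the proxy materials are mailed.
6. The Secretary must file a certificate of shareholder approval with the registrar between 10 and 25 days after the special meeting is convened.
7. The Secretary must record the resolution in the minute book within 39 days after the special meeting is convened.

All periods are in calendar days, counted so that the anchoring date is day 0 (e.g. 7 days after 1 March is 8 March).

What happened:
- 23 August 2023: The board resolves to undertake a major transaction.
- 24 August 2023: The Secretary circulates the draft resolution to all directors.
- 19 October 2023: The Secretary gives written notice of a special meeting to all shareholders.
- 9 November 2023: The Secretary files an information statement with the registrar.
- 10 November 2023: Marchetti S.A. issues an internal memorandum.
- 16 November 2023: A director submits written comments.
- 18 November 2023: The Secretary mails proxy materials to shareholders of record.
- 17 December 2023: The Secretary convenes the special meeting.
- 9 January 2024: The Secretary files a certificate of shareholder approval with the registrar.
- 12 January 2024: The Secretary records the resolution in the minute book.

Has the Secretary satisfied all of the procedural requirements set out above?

Yes

Step 1 — counting 59 days from 23 August 2023 (when the board resolution is passed) gives a deadline of 21 October 2023; 24 August 2023 is within that limit.
Step 2 — 22 and 60 days from 26 September 2023 (end of the 33-day hold period, which began when the draft resolution is circulated on 24 August 2023) are 18 October 2023 and 25 November 2023 respectively; done 19 October 2023 — within the window.
Step 3 — counting 22 days from 19 October 2023 (when notice of the special meeting is given) gives a deadline of 10 November 2023; completed 9 November 2023, before the deadline.
Step 4 — counting 11 days from 9 November 2023 (when the information statement is filed) gives a deadline of 20 November 2023; completed 18 November 2023, before the deadline.
Step 5 — 21 and 31 days from 18 November 2023 (when the proxy materials are mailed) are 9 December 2023 and 19 December 2023 respectively; done 17 December 2023 — within the window.
Step 6 — 10 and 25 days from 17 December 2023 (when the special meeting is convened) are 27 December 2023 and 11 January 2024 respectively; done 9 January 2024 — within the window.
Step 7 — counting 39 days from 17 December 2023 (when the special meeting is convened) gives a deadline of 25 January 2024; completed 12 January 2024, before the deadline.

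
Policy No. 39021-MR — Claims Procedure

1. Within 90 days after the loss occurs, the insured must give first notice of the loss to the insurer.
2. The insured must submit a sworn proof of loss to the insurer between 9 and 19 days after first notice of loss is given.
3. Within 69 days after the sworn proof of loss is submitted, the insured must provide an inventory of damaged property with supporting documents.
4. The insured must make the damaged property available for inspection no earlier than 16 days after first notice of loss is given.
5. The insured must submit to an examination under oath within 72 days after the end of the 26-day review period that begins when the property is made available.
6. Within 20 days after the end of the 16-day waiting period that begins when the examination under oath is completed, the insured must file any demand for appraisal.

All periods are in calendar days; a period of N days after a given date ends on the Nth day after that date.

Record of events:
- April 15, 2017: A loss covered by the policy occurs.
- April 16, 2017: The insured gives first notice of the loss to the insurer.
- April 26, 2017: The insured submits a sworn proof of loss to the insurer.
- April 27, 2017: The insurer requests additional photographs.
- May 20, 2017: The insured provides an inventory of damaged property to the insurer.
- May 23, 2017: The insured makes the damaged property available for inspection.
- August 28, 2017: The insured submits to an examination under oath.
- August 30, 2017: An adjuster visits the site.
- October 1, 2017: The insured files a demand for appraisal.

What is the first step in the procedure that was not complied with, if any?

None — every step was satisfied

(1) due by April 15, 2017 + 90 days = July 14, 2017; completed April 16, 2017, before the deadline.
(2) the permitted window runs from April 16, 2017 + 9 = April 25, 2017 to April 16, 2017 + 19 = May 5, 2017; done April 26, 2017 — within the window.
(3) due by April 26, 2017 + 69 days = July 4, 2017; done May 20, 2017 — timely.
(4) permitted from April 16, 2017 + 16 days = May 2, 2017 onward; done May 23, 2017, after the minimum wait.
(5) due by June 18, 2017 + 72 days = August 29, 2017; done August 28, 2017 — timely.
(6) due by September 13, 2017 + 20 days = October 3, 2017; October 1, 2017 is within that limit.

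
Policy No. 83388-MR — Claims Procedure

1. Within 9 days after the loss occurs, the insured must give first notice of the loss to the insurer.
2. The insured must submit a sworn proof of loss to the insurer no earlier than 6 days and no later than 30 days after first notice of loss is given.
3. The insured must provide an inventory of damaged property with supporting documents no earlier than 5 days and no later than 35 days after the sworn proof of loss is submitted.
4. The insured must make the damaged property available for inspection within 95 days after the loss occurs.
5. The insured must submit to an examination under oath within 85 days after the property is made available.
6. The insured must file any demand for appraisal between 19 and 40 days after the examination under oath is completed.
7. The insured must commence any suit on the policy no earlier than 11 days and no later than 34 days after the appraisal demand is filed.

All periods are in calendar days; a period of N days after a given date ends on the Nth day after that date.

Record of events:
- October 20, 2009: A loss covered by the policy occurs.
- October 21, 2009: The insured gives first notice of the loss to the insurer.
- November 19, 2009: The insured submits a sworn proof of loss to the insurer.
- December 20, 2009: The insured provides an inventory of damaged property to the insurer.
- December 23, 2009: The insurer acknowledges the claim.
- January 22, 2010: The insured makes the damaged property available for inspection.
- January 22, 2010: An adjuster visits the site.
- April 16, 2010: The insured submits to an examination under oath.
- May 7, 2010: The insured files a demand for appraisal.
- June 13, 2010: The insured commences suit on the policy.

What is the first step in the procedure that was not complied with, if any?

Step 7

Step 1: 9 days after October 20, 2009 (when the loss occurs) is October 29, 2009; completed October 21, 2009, before the deadline.
Step 2: the window is 6–30 days after October 21, 2009 (when first notice of loss is given), so October 27, 2009 through November 20, 2009; November 19, 2009 falls inside that range.
Step 3: the window is 5–35 days after November 19, 2009 (when the sworn proof of loss is submitted), so November 24, 2009 through December 24, 2009; done December 20, 2009, which is between those dates.
Step 4: 95 days after October 20, 2009 (when the loss occurs) is January 23, 2010; January 22, 2010 is within that limit.
Step 5: 85 days after January 22, 2010 (when the property is made available) is April 17, 2010; April 16, 2010 is within that limit.
Step 6: the window is 19–40 days after April 16, 2010 (when the examination under oath is completed), so May 5, 2010 through May 26, 2010; done May 7, 2010, which is between those dates.
Step 7: the window is 11–34 days after May 7, 2010 (when the appraisal demand is filed), so May 18, 2010 through June 10, 2010; June 13, 2010 is 3 days past the end of the window.
The analysis stops there.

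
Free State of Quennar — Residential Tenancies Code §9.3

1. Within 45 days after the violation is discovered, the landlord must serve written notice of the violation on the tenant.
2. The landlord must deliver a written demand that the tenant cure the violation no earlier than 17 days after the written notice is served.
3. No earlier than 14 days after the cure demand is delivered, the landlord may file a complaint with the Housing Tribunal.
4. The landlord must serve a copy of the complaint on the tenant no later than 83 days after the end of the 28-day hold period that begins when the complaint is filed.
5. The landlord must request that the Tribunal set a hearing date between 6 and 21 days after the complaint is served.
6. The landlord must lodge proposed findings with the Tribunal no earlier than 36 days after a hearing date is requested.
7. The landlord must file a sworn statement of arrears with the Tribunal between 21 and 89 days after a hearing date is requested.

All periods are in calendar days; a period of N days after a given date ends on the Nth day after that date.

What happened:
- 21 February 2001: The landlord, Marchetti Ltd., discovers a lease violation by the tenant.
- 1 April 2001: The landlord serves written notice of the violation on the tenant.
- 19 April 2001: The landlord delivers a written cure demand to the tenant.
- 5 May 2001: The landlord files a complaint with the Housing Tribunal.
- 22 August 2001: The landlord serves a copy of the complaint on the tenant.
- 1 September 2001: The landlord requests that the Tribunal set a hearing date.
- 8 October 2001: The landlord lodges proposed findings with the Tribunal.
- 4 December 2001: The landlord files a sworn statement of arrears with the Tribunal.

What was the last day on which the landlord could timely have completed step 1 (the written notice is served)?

Step 1 runs from 21 February 2001, when the violation is discovered. 45 days after 21 February 2001 is 7 April 2001.

7 April 2001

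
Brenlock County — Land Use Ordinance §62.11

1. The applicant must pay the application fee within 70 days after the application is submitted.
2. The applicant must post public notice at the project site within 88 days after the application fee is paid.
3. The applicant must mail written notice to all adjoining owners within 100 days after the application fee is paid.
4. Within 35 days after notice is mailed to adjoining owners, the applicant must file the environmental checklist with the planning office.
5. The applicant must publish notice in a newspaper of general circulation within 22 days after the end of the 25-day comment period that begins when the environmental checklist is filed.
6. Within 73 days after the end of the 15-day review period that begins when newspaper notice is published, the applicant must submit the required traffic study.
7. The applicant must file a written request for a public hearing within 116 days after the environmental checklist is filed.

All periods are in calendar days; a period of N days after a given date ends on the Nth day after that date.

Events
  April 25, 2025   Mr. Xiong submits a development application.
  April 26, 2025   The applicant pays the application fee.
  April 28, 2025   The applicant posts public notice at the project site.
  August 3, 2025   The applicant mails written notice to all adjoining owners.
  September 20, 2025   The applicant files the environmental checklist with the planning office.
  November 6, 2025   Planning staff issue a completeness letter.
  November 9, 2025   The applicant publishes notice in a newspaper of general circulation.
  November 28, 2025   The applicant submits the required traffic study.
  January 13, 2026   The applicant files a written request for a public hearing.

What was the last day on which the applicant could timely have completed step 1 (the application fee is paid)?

Step 1 runs from April 25, 2025, when the application is submitted. 70 days after April 25, 2025 is July 4, 2025.

July 4, 2025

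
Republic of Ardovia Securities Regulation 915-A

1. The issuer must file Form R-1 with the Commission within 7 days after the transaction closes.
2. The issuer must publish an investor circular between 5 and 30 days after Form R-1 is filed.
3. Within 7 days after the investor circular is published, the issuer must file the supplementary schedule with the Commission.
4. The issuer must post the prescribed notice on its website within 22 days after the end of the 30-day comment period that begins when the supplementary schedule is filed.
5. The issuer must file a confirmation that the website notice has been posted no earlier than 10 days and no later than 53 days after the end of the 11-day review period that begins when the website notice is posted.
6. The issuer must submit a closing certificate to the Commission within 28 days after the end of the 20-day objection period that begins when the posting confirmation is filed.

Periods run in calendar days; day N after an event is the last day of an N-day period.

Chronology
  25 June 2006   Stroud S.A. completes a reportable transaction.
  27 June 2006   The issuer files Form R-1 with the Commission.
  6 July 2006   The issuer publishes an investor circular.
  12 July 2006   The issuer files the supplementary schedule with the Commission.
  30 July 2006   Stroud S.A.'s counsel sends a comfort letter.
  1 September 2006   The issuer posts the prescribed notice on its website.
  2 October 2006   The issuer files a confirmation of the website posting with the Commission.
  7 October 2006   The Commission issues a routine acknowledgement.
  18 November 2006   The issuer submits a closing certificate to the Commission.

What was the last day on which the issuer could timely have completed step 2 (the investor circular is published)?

Step 2 runs from 27 June 2006, when Form R-1 is filed. The window is 5–30 days after 27 June 2006; it closes on 27 July 2006.

27 July 2006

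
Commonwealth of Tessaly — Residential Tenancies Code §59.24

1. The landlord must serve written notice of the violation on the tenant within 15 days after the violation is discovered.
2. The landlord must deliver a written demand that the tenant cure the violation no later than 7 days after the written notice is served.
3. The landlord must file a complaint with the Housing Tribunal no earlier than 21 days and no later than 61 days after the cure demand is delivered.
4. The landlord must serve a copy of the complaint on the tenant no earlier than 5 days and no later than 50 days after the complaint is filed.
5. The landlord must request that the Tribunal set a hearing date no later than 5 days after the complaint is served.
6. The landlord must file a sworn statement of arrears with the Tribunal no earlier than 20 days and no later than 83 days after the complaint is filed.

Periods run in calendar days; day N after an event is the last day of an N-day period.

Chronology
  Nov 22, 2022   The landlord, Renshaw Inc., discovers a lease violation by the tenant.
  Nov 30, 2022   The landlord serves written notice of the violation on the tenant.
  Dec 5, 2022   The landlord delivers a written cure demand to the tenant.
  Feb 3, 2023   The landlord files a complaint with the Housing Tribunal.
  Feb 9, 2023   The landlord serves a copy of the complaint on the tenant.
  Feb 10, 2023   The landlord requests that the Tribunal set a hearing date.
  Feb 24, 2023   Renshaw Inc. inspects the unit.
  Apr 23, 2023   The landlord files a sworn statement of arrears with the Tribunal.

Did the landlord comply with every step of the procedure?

Step 1: 15 days after Nov 22, 2022 (when the violation is discovered) is Dec 7, 2022; completed Nov 30, 2022, before the deadline.
Step 2: 7 days after Nov 30, 2022 (when the written notice is served) is Dec 7, 2022; Dec 5, 2022 is within that limit.
Step 3: the window is 21–61 days after Dec 5, 2022 (when the cure demand is delivered), so Dec 26, 2022 through Feb 4, 2023; done Feb 3, 2023, which is between those dates.
Step 4: the window is 5–50 days after Feb 3, 2023 (when the complaint is filed), so Feb 8, 2023 through Mar 25, 2023; done Feb 9, 2023 — within the window.
Step 5: 5 days after Feb 9, 2023 (when the complaint is served) is Feb 14, 2023; completed Feb 10, 2023, before the deadline.
Step 6: the window is 20–83 days after Feb 3, 2023 (when the complaint is filed), so Feb 23, 2023 through Apr 27, 2023; done Apr 23, 2023, which is between those dates.

Yes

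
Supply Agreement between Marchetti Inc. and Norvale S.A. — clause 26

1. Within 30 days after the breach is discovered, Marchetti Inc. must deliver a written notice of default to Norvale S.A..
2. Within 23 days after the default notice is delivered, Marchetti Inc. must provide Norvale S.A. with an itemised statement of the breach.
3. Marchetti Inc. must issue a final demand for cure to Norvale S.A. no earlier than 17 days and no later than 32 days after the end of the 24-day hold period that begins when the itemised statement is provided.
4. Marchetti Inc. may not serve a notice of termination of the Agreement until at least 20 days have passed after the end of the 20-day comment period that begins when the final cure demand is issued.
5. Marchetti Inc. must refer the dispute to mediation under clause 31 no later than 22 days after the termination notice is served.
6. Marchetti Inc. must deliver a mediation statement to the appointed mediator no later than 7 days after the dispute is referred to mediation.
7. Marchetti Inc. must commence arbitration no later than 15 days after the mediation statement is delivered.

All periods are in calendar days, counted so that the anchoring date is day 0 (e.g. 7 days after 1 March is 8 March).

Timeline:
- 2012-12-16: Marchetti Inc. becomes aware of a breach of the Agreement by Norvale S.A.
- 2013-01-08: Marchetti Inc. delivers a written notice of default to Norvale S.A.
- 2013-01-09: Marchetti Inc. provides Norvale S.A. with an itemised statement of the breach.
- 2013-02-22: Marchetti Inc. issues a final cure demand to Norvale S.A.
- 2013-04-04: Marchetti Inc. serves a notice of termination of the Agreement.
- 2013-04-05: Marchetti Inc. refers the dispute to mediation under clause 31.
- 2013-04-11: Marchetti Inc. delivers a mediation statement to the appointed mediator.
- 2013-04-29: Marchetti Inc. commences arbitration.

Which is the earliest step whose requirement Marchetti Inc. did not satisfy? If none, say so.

Step 7

(1) due by 2012-12-16 + 30 days = 2013-01-15; done 2013-01-08 — timely.
(2) due by 2013-01-08 + 23 days = 2013-01-31; done 2013-01-09 — timely.
(3) the permitted window runs from 2013-02-02 + 17 = 2013-02-19 to 2013-02-02 + 32 = 2013-03-06; done 2013-02-22 — within the window.
(4) permitted from 2013-03-14 + 20 days = 2013-04-03 onward; 2013-04-04 is on or after that date.
(5) due by 2013-04-04 + 22 days = 2013-04-26; done 2013-04-05 — timely.
(6) due by 2013-04-05 + 7 days = 2013-04-12; completed 2013-04-11, before the deadline.
(7) due by 2013-04-11 + 15 days = 2013-04-26; 2013-04-29 misses that deadline by 3 days.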